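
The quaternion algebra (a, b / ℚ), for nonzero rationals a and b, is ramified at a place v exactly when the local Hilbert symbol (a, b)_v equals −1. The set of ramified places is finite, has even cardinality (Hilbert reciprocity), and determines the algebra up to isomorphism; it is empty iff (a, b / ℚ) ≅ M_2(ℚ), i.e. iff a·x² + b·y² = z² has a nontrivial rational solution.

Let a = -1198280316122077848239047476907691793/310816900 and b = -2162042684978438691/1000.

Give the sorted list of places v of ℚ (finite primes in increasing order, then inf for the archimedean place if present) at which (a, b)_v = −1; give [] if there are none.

Mod squares: a ≡ -1708993, b ≡ -91390. Check v ∈ {∞, 2, 3, 5, 7, 11, 13, 17, 19, 23, 37, 41, 43}.
v=41: a=41^-2·(≡21), b=41^0·(≡16) mod 41; (21|41)=+1, (16|41)=+1; (−1)^{-2·0·20}·(+1)^0·(+1)^-2 = +1.
v=37: a=37^7·(≡35), b=37^3·(≡25) mod 37; (35|37)=-1, (25|37)=+1; (−1)^{7·3·18}·(-1)^3·(+1)^7 = -1.
v=13: a=13^5·(≡11), b=13^3·(≡10) mod 13; (11|13)=-1, (10|13)=+1; (−1)^{5·3·6}·(-1)^3·(+1)^5 = -1.
v=5: a=5^-2·(≡2), b=5^-3·(≡3) mod 5; (2|5)=-1, (3|5)=-1; (−1)^{-2·-3·2}·(-1)^-3·(-1)^-2 = -1.
v=23: a=23^2·(≡15), b=23^0·(≡8) mod 23; (15|23)=-1, (8|23)=+1; (−1)^{2·0·11}·(-1)^0·(+1)^2 = +1.
v=3: a=3^4·(≡2), b=3^4·(≡2) mod 3; (2|3)=-1, (2|3)=-1; (−1)^{4·4·1}·(-1)^4·(-1)^4 = +1.
v=19: a=19^5·(≡3), b=19^3·(≡7) mod 19; (3|19)=-1, (7|19)=+1; (−1)^{5·3·9}·(-1)^3·(+1)^5 = +1.
v=7: a=7^2·(≡1), b=7^0·(≡2) mod 7; (1|7)=+1, (2|7)=+1; (−1)^{2·0·3}·(+1)^0·(+1)^2 = +1.
v=17: a=17^3·(≡15), b=17^2·(≡8) mod 17; (15|17)=+1, (8|17)=+1; (−1)^{3·2·8}·(+1)^2·(+1)^3 = +1.
v=11: a=11^3·(≡9), b=11^2·(≡3) mod 11; (9|11)=+1, (3|11)=+1; (−1)^{3·2·5}·(+1)^2·(+1)^3 = +1.
v=∞: -1708993 < 0 and -91390 < 0  ⇒  (a,b)_∞ = -1.
v=43: a=43^-2·(≡22), b=43^0·(≡30) mod 43; (22|43)=-1, (30|43)=-1; (−1)^{-2·0·21}·(-1)^0·(-1)^-2 = +1.
v=2: v_2(a)=-2, v_2(b)=-3; units ≡ 7, 1 (mod 8); ε·ε+αω+βω = 1·0+-2·0+-3·0 ≡ 0  ⇒  (a,b)_2 = +1.
Ram(-1708993, -91390) = {5, 13, 37, ∞}; no ℚ_5-point on the conic.

[5, 13, 37, inf]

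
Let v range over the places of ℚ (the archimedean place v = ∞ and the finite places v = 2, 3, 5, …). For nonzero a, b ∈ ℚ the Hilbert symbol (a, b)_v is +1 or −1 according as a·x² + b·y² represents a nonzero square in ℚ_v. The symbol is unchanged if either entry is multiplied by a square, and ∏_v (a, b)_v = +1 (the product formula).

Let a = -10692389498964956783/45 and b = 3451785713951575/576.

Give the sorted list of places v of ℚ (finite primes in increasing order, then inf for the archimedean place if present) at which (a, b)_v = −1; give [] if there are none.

Mod squares: a ≡ -2035, b ≡ 23023. Check v ∈ {∞, 2, 3, 5, 7, 11, 13, 23, 37}.
v=11: a=11^1·(≡8), b=11^1·(≡5) mod 11; (8|11)=-1, (5|11)=+1; (−1)^{1·1·5}·(-1)^1·(+1)^1 = +1.
v=37: a=37^3·(≡20), b=37^2·(≡26) mod 37; (20|37)=-1, (26|37)=+1; (−1)^{3·2·18}·(-1)^2·(+1)^3 = +1.
v=2: v_2(a)=0, v_2(b)=-6; units ≡ 5, 7 (mod 8); ε·ε+αω+βω = 0·1+0·0+-6·1 ≡ 0  ⇒  (a,b)_2 = +1.
v=5: a=5^-1·(≡3), b=5^2·(≡3) mod 5; (3|5)=-1, (3|5)=-1; (−1)^{-1·2·2}·(-1)^2·(-1)^-1 = -1.
v=23: a=23^4·(≡8), b=23^3·(≡12) mod 23; (8|23)=+1, (12|23)=+1; (−1)^{4·3·11}·(+1)^3·(+1)^4 = +1.
v=7: a=7^4·(≡2), b=7^3·(≡3) mod 7; (2|7)=+1, (3|7)=-1; (−1)^{4·3·3}·(+1)^3·(-1)^4 = +1.
v=∞: -2035 < 0 and 23023 > 0  ⇒  (a,b)_∞ = +1.
v=13: a=13^4·(≡6), b=13^3·(≡3) mod 13; (6|13)=-1, (3|13)=+1; (−1)^{4·3·6}·(-1)^3·(+1)^4 = -1.
v=3: a=3^-2·(≡2), b=3^-2·(≡1) mod 3; (2|3)=-1, (1|3)=+1; (−1)^{-2·-2·1}·(-1)^-2·(+1)^-2 = +1.
(-2035, 23023 / ℚ) ramifies at {5, 13}: a division algebra.

[5, 13]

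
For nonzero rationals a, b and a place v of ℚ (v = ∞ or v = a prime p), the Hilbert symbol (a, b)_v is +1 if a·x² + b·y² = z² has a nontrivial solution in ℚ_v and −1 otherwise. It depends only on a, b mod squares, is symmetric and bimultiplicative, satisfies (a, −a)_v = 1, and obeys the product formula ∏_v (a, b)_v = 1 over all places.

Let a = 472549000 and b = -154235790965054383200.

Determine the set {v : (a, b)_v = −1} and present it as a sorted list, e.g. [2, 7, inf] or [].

Mod squares: a ≡ 13090, b ≡ -21318. Check v ∈ {∞, 2, 3, 5, 7, 11, 17, 19}.
v=7: a=7^1·(≡1), b=7^2·(≡2) mod 7; (1|7)=+1, (2|7)=+1; (−1)^{1·2·3}·(+1)^2·(+1)^1 = +1.
v=∞: 13090 > 0 and -21318 < 0  ⇒  (a,b)_∞ = +1.
v=17: a=17^1·(≡11), b=17^3·(≡2) mod 17; (11|17)=-1, (2|17)=+1; (−1)^{1·3·8}·(-1)^3·(+1)^1 = -1.
v=3: a=3^0·(≡1), b=3^5·(≡1) mod 3; (1|3)=+1, (1|3)=+1; (−1)^{0·5·1}·(+1)^5·(+1)^0 = +1.
v=5: a=5^3·(≡2), b=5^2·(≡2) mod 5; (2|5)=-1, (2|5)=-1; (−1)^{3·2·2}·(-1)^2·(-1)^3 = -1.
v=2: v_2(a)=3, v_2(b)=5; units ≡ 1, 5 (mod 8); ε·ε+αω+βω = 0·0+3·1+5·0 ≡ 1  ⇒  (a,b)_2 = -1.
v=19: a=19^2·(≡14), b=19^5·(≡18) mod 19; (14|19)=-1, (18|19)=-1; (−1)^{2·5·9}·(-1)^5·(-1)^2 = -1.
v=11: a=11^1·(≡7), b=11^3·(≡5) mod 11; (7|11)=-1, (5|11)=+1; (−1)^{1·3·5}·(-1)^3·(+1)^1 = +1.
|Ram(13090, -21318)| = 4, even; anisotropic at {2, 5, 17, 19}.

[2, 5, 17, 19]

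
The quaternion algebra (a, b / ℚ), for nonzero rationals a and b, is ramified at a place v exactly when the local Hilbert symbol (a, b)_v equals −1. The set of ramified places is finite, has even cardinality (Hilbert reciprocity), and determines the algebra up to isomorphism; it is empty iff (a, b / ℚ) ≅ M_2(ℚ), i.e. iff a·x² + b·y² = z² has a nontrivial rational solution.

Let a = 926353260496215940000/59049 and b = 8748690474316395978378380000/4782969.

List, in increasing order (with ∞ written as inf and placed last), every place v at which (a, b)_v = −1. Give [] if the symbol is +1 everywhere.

(a, b) ≡ (106, 5923598) mod (ℚ^×)²; places V = {2, 3, 5, 13, 23, 29, 41, 47, 53, ∞}.
(a,b)_41: α=2, u≡3; β=3, v≡14 (mod 41); (3|41)=-1, (14|41)=-1; sign (−1)^0·-1^3·-1^2 = -1.
(a,b)_47: α=2, u≡21; β=3, v≡32 (mod 47); (21|47)=+1, (32|47)=+1; sign (−1)^0·+1^3·+1^2 = +1.
(a,b)_5: α=4, u≡1; β=4, v≡2 (mod 5); (1|5)=+1, (2|5)=-1; sign (−1)^0·+1^4·-1^4 = +1.
(a,b)_53: α=1, u≡31; β=1, v≡47 (mod 53); (31|53)=-1, (47|53)=+1; sign (−1)^0·-1^1·+1^1 = -1.
(a,b)_3: α=-10, u≡1; β=-14, v≡2 (mod 3); (1|3)=+1, (2|3)=-1; sign (−1)^0·+1^-14·-1^-10 = +1.
(a,b)_13: α=0, u≡5; β=2, v≡2 (mod 13); (5|13)=-1, (2|13)=-1; sign (−1)^0·-1^2·-1^0 = +1.
(a,b)_2: α=5, β=5; u≡5, v≡7 (mod 8); ε(u)ε(v)=0·1, αω(v)=5·0, βω(u)=5·1; sum ≡ 1  ⇒  -1.
(a,b)_23: α=4, u≡14; β=4, v≡19 (mod 23); (14|23)=-1, (19|23)=-1; sign (−1)^0·-1^4·-1^4 = +1.
(a,b)_29: α=2, u≡15; β=3, v≡3 (mod 29); (15|29)=-1, (3|29)=-1; sign (−1)^0·-1^3·-1^2 = -1.
(a,b)_∞: sgn(106)=+, sgn(5923598)=+, so +1.
(106, 5923598 / ℚ) ramifies at {2, 29, 41, 53}: a division algebra.

[2, 29, 41, 53]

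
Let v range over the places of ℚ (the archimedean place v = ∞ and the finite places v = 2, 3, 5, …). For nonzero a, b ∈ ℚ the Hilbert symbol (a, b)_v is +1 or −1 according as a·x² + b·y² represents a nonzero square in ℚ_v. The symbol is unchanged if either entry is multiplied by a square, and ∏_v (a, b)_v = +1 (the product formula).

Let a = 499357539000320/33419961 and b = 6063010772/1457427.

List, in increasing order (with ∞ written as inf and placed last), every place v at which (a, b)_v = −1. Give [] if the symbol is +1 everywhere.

[2, 3, 7, 23]

Mod squares: a ≡ 230, b ≡ 6279. Check v ∈ {∞, 2, 3, 5, 7, 11, 13, 17, 23, 37, 41, 47}.
v=3: a=3^-2·(≡2), b=3^-1·(≡2) mod 3; (2|3)=-1, (2|3)=-1; (−1)^{-2·-1·1}·(-1)^-1·(-1)^-2 = -1.
v=7: a=7^2·(≡6), b=7^1·(≡2) mod 7; (6|7)=-1, (2|7)=+1; (−1)^{2·1·3}·(-1)^1·(+1)^2 = -1.
v=∞: 230 > 0 and 6279 > 0  ⇒  (a,b)_∞ = +1.
v=5: a=5^1·(≡4), b=5^0·(≡1) mod 5; (4|5)=+1, (1|5)=+1; (−1)^{1·0·2}·(+1)^0·(+1)^1 = +1.
v=41: a=41^-2·(≡5), b=41^-2·(≡24) mod 41; (5|41)=+1, (24|41)=-1; (−1)^{-2·-2·20}·(+1)^-2·(-1)^-2 = +1.
v=17: a=17^0·(≡13), b=17^-2·(≡10) mod 17; (13|17)=+1, (10|17)=-1; (−1)^{0·-2·8}·(+1)^-2·(-1)^0 = +1.
v=47: a=47^-2·(≡14), b=47^0·(≡14) mod 47; (14|47)=+1, (14|47)=+1; (−1)^{-2·0·23}·(+1)^0·(+1)^-2 = +1.
v=37: a=37^0·(≡23), b=37^2·(≡25) mod 37; (23|37)=-1, (25|37)=+1; (−1)^{0·2·18}·(-1)^2·(+1)^0 = +1.
v=2: v_2(a)=13, v_2(b)=2; units ≡ 3, 7 (mod 8); ε·ε+αω+βω = 1·1+13·0+2·1 ≡ 1  ⇒  (a,b)_2 = -1.
v=23: a=23^3·(≡22), b=23^3·(≡10) mod 23; (22|23)=-1, (10|23)=-1; (−1)^{3·3·11}·(-1)^3·(-1)^3 = -1.
v=13: a=13^2·(≡1), b=13^1·(≡7) mod 13; (1|13)=+1, (7|13)=-1; (−1)^{2·1·6}·(+1)^1·(-1)^2 = +1.
v=11: a=11^2·(≡10), b=11^0·(≡4) mod 11; (10|11)=-1, (4|11)=+1; (−1)^{2·0·5}·(-1)^0·(+1)^2 = +1.
|Ram(230, 6279)| = 4, even; anisotropic at {2, 3, 7, 23}.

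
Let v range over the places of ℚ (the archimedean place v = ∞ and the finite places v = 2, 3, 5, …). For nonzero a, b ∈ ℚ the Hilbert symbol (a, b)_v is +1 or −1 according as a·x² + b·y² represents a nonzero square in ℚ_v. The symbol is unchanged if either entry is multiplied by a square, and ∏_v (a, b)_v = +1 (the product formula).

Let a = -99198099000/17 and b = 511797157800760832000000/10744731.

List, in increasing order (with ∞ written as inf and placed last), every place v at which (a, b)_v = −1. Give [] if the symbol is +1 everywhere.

(a, b) ≡ (-1870, 9282) mod (ℚ^×)²; places V = {2, 3, 5, 7, 11, 13, 17, 43, ∞}.
(a,b)_7: α=2, u≡3; β=5, v≡6 (mod 7); (3|7)=-1, (6|7)=-1; sign (−1)^0·-1^5·-1^2 = -1.
(a,b)_2: α=3, β=15; u≡1, v≡1 (mod 8); ε(u)ε(v)=0·0, αω(v)=3·0, βω(u)=15·0; sum ≡ 0  ⇒  +1.
(a,b)_3: α=2, u≡2; β=-7, v≡1 (mod 3); (2|3)=-1, (1|3)=+1; sign (−1)^0·-1^-7·+1^2 = -1.
(a,b)_13: α=2, u≡2; β=3, v≡4 (mod 13); (2|13)=-1, (4|13)=+1; sign (−1)^0·-1^3·+1^2 = -1.
(a,b)_5: α=3, u≡4; β=6, v≡3 (mod 5); (4|5)=+1, (3|5)=-1; sign (−1)^0·+1^6·-1^3 = -1.
(a,b)_43: α=0, u≡18; β=2, v≡2 (mod 43); (18|43)=-1, (2|43)=-1; sign (−1)^0·-1^2·-1^0 = +1.
(a,b)_∞: sgn(-1870)=−, sgn(9282)=+, so +1.
(a,b)_17: α=-1, u≡15; β=-3, v≡4 (mod 17); (15|17)=+1, (4|17)=+1; sign (−1)^0·+1^-3·+1^-1 = +1.
(a,b)_11: α=3, u≡8; β=4, v≡5 (mod 11); (8|11)=-1, (5|11)=+1; sign (−1)^0·-1^4·+1^3 = +1.
|Ram(-1870, 9282)| = 4, even; anisotropic at {3, 5, 7, 13}.

[3, 5, 7, 13]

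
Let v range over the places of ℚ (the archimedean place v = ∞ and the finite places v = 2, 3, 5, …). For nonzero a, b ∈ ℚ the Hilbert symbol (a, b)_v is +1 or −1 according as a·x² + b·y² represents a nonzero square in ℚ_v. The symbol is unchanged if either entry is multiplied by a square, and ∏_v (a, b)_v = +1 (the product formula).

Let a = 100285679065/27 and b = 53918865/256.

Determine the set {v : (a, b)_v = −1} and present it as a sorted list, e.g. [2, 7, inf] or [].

(a, b) ≡ (40755, 13585) mod (ℚ^×)²; places V = {2, 3, 5, 7, 11, 13, 19, ∞}.
(a,b)_2: α=0, β=-8; u≡3, v≡1 (mod 8); ε(u)ε(v)=1·0, αω(v)=0·0, βω(u)=-8·1; sum ≡ 0  ⇒  +1.
(a,b)_∞: sgn(40755)=+, sgn(13585)=+, so +1.
(a,b)_19: α=3, u≡17; β=1, v≡10 (mod 19); (17|19)=+1, (10|19)=-1; sign (−1)^1·+1^1·-1^3 = +1.
(a,b)_13: α=3, u≡5; β=1, v≡8 (mod 13); (5|13)=-1, (8|13)=-1; sign (−1)^0·-1^1·-1^3 = +1.
(a,b)_11: α=3, u≡4; β=1, v≡9 (mod 11); (4|11)=+1, (9|11)=+1; sign (−1)^1·+1^1·+1^3 = -1.
(a,b)_3: α=-3, u≡1; β=4, v≡1 (mod 3); (1|3)=+1, (1|3)=+1; sign (−1)^0·+1^4·+1^-3 = +1.
(a,b)_5: α=1, u≡4; β=1, v≡3 (mod 5); (4|5)=+1, (3|5)=-1; sign (−1)^0·+1^1·-1^1 = -1.
(a,b)_7: α=0, u≡2; β=2, v≡5 (mod 7); (2|7)=+1, (5|7)=-1; sign (−1)^0·+1^2·-1^0 = +1.
|Ram(40755, 13585)| = 2, even; anisotropic at {5, 11}.

[5, 11]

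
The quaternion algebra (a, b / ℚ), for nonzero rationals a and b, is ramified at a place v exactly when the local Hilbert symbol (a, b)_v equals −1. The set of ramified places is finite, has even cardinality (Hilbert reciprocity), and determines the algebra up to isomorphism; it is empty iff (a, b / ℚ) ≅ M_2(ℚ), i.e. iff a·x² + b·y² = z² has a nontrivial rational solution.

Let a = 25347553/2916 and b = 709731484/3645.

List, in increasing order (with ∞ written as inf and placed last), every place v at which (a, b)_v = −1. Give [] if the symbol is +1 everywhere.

Mod squares: a ≡ 517297, b ≡ 18105395. Check v ∈ {∞, 2, 3, 5, 7, 11, 31, 37, 41}.
v=∞: 517297 > 0 and 18105395 > 0  ⇒  (a,b)_∞ = +1.
v=11: a=11^1·(≡10), b=11^1·(≡4) mod 11; (10|11)=-1, (4|11)=+1; (−1)^{1·1·5}·(-1)^1·(+1)^1 = +1.
v=37: a=37^1·(≡35), b=37^1·(≡7) mod 37; (35|37)=-1, (7|37)=+1; (−1)^{1·1·18}·(-1)^1·(+1)^1 = -1.
v=3: a=3^-6·(≡1), b=3^-6·(≡2) mod 3; (1|3)=+1, (2|3)=-1; (−1)^{-6·-6·1}·(+1)^-6·(-1)^-6 = +1.
v=41: a=41^1·(≡7), b=41^1·(≡1) mod 41; (7|41)=-1, (1|41)=+1; (−1)^{1·1·20}·(-1)^1·(+1)^1 = -1.
v=7: a=7^2·(≡1), b=7^3·(≡6) mod 7; (1|7)=+1, (6|7)=-1; (−1)^{2·3·3}·(+1)^3·(-1)^2 = +1.
v=31: a=31^1·(≡19), b=31^1·(≡4) mod 31; (19|31)=+1, (4|31)=+1; (−1)^{1·1·15}·(+1)^1·(+1)^1 = -1.
v=5: a=5^0·(≡3), b=5^-1·(≡1) mod 5; (3|5)=-1, (1|5)=+1; (−1)^{0·-1·2}·(-1)^-1·(+1)^0 = -1.
v=2: v_2(a)=-2, v_2(b)=2; units ≡ 1, 3 (mod 8); ε·ε+αω+βω = 0·1+-2·1+2·0 ≡ 0  ⇒  (a,b)_2 = +1.
(517297, 18105395 / ℚ) ramifies at {5, 31, 37, 41}: a division algebra.

[5, 31, 37, 41]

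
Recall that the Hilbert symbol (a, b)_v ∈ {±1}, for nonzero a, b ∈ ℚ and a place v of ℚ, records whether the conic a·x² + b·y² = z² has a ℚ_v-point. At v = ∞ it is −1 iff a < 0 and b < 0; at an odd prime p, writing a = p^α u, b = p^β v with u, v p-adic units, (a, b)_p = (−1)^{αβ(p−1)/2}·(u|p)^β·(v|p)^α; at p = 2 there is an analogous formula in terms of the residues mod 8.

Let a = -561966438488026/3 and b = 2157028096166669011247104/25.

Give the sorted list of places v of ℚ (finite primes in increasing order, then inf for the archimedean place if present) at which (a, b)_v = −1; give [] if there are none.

Mod squares: a ≡ -46398, b ≡ 29326. Check v ∈ {∞, 2, 3, 5, 11, 13, 19, 31, 37, 43}.
v=2: v_2(a)=1, v_2(b)=13; units ≡ 1, 7 (mod 8); ε·ε+αω+βω = 0·1+1·0+13·0 ≡ 0  ⇒  (a,b)_2 = +1.
v=13: a=13^2·(≡10), b=13^2·(≡2) mod 13; (10|13)=+1, (2|13)=-1; (−1)^{2·2·6}·(+1)^2·(-1)^2 = +1.
v=5: a=5^0·(≡3), b=5^-2·(≡4) mod 5; (3|5)=-1, (4|5)=+1; (−1)^{0·-2·2}·(-1)^-2·(+1)^0 = +1.
v=3: a=3^-1·(≡2), b=3^0·(≡1) mod 3; (2|3)=-1, (1|3)=+1; (−1)^{-1·0·1}·(-1)^0·(+1)^-1 = +1.
v=43: a=43^2·(≡3), b=43^3·(≡42) mod 43; (3|43)=-1, (42|43)=-1; (−1)^{2·3·21}·(-1)^3·(-1)^2 = -1.
v=11: a=11^3·(≡7), b=11^3·(≡1) mod 11; (7|11)=-1, (1|11)=+1; (−1)^{3·3·5}·(-1)^3·(+1)^3 = +1.
v=31: a=31^2·(≡28), b=31^3·(≡7) mod 31; (28|31)=+1, (7|31)=+1; (−1)^{2·3·15}·(+1)^3·(+1)^2 = +1.
v=∞: -46398 < 0 and 29326 > 0  ⇒  (a,b)_∞ = +1.
v=37: a=37^1·(≡7), b=37^2·(≡32) mod 37; (7|37)=+1, (32|37)=-1; (−1)^{1·2·18}·(+1)^2·(-1)^1 = -1.
v=19: a=19^1·(≡7), b=19^2·(≡11) mod 19; (7|19)=+1, (11|19)=+1; (−1)^{1·2·9}·(+1)^2·(+1)^1 = +1.
(-46398, 29326 / ℚ) ramifies at {37, 43}: a division algebra.

[37, 43]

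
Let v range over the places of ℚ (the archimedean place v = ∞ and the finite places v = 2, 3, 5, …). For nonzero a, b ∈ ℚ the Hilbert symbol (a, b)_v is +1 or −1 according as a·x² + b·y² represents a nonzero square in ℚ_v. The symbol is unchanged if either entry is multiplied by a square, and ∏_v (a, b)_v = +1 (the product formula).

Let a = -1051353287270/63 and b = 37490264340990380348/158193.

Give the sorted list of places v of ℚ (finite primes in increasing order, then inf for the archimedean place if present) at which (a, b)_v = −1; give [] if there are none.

(a, b) ≡ (-7658140490, 88319) mod (ℚ^×)²; places V = {2, 3, 5, 7, 11, 13, 23, 29, 31, 37, 43, ∞}.
(a,b)_29: α=1, u≡1; β=2, v≡3 (mod 29); (1|29)=+1, (3|29)=-1; sign (−1)^0·+1^2·-1^1 = -1.
(a,b)_31: α=3, u≡19; β=-1, v≡5 (mod 31); (19|31)=+1, (5|31)=+1; sign (−1)^1·+1^-1·+1^3 = -1.
(a,b)_2: α=1, β=2; u≡3, v≡7 (mod 8); ε(u)ε(v)=1·1, αω(v)=1·0, βω(u)=2·1; sum ≡ 1  ⇒  -1.
(a,b)_13: α=1, u≡3; β=2, v≡9 (mod 13); (3|13)=+1, (9|13)=+1; sign (−1)^0·+1^2·+1^1 = +1.
(a,b)_11: α=1, u≡10; β=3, v≡8 (mod 11); (10|11)=-1, (8|11)=-1; sign (−1)^1·-1^3·-1^1 = -1.
(a,b)_5: α=1, u≡2; β=0, v≡1 (mod 5); (2|5)=-1, (1|5)=+1; sign (−1)^0·-1^0·+1^1 = +1.
(a,b)_∞: sgn(-7658140490)=−, sgn(88319)=+, so +1.
(a,b)_37: α=1, u≡3; β=3, v≡17 (mod 37); (3|37)=+1, (17|37)=-1; sign (−1)^0·+1^3·-1^1 = -1.
(a,b)_7: α=-1, u≡4; β=-1, v≡3 (mod 7); (4|7)=+1, (3|7)=-1; sign (−1)^1·+1^-1·-1^-1 = +1.
(a,b)_43: α=0, u≡4; β=2, v≡23 (mod 43); (4|43)=+1, (23|43)=+1; sign (−1)^0·+1^2·+1^0 = +1.
(a,b)_3: α=-2, u≡1; β=-6, v≡2 (mod 3); (1|3)=+1, (2|3)=-1; sign (−1)^0·+1^-6·-1^-2 = +1.
(a,b)_23: α=1, u≡14; β=2, v≡10 (mod 23); (14|23)=-1, (10|23)=-1; sign (−1)^0·-1^2·-1^1 = -1.
|Ram(-7658140490, 88319)| = 6, even; anisotropic at {2, 11, 23, 29, 31, 37}.

[2, 11, 23, 29, 31, 37]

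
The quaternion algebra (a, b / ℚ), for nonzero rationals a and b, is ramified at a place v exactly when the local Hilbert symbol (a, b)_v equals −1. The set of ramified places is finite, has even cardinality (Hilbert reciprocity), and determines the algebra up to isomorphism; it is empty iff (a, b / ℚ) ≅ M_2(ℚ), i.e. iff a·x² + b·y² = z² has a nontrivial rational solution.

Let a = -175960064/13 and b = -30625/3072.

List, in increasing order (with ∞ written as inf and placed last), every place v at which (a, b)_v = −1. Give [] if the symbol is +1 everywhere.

Mod squares: a ≡ -1547, b ≡ -3. Check v ∈ {∞, 2, 3, 5, 7, 13, 17, 19}.
v=2: v_2(a)=12, v_2(b)=-10; units ≡ 5, 5 (mod 8); ε·ε+αω+βω = 0·0+12·1+-10·1 ≡ 0  ⇒  (a,b)_2 = +1.
v=13: a=13^-1·(≡6), b=13^0·(≡4) mod 13; (6|13)=-1, (4|13)=+1; (−1)^{-1·0·6}·(-1)^0·(+1)^-1 = +1.
v=17: a=17^1·(≡10), b=17^0·(≡5) mod 17; (10|17)=-1, (5|17)=-1; (−1)^{1·0·8}·(-1)^0·(-1)^1 = -1.
v=∞: -1547 < 0 and -3 < 0  ⇒  (a,b)_∞ = -1.
v=5: a=5^0·(≡2), b=5^4·(≡3) mod 5; (2|5)=-1, (3|5)=-1; (−1)^{0·4·2}·(-1)^4·(-1)^0 = +1.
v=7: a=7^1·(≡5), b=7^2·(≡2) mod 7; (5|7)=-1, (2|7)=+1; (−1)^{1·2·3}·(-1)^2·(+1)^1 = +1.
v=19: a=19^2·(≡6), b=19^0·(≡9) mod 19; (6|19)=+1, (9|19)=+1; (−1)^{2·0·9}·(+1)^0·(+1)^2 = +1.
v=3: a=3^0·(≡1), b=3^-1·(≡2) mod 3; (1|3)=+1, (2|3)=-1; (−1)^{0·-1·1}·(+1)^-1·(-1)^0 = +1.
|Ram(-1547, -3)| = 2, even; anisotropic at {17, ∞}.

[17, inf]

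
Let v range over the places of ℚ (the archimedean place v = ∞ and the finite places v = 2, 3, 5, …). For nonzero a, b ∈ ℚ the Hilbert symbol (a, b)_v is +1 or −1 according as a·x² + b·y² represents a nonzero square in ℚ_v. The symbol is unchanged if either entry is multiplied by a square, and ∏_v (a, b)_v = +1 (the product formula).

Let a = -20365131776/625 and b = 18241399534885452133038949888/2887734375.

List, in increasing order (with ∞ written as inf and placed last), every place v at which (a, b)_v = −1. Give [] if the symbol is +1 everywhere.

[2, 17]

(a, b) ≡ (-4301, 330) mod (ℚ^×)²; places V = {2, 3, 5, 7, 11, 17, 23, 37, ∞}.
(a,b)_5: α=-4, u≡4; β=-7, v≡1 (mod 5); (4|5)=+1, (1|5)=+1; sign (−1)^0·+1^-7·+1^-4 = +1.
(a,b)_7: α=0, u≡2; β=2, v≡1 (mod 7); (2|7)=+1, (1|7)=+1; sign (−1)^0·+1^2·+1^0 = +1.
(a,b)_17: α=3, u≡2; β=8, v≡14 (mod 17); (2|17)=+1, (14|17)=-1; sign (−1)^0·+1^8·-1^3 = -1.
(a,b)_37: α=0, u≡27; β=-2, v≡12 (mod 37); (27|37)=+1, (12|37)=+1; sign (−1)^0·+1^-2·+1^0 = +1.
(a,b)_11: α=1, u≡1; β=3, v≡6 (mod 11); (1|11)=+1, (6|11)=-1; sign (−1)^1·+1^3·-1^1 = +1.
(a,b)_23: α=1, u≡14; β=8, v≡12 (mod 23); (14|23)=-1, (12|23)=+1; sign (−1)^0·-1^8·+1^1 = +1.
(a,b)_2: α=14, β=9; u≡3, v≡5 (mod 8); ε(u)ε(v)=1·0, αω(v)=14·1, βω(u)=9·1; sum ≡ 1  ⇒  -1.
(a,b)_∞: sgn(-4301)=−, sgn(330)=+, so +1.
(a,b)_3: α=0, u≡1; β=-3, v≡2 (mod 3); (1|3)=+1, (2|3)=-1; sign (−1)^0·+1^-3·-1^0 = +1.
Ram(-4301, 330) = {2, 17}; no ℚ_2-point on the conic.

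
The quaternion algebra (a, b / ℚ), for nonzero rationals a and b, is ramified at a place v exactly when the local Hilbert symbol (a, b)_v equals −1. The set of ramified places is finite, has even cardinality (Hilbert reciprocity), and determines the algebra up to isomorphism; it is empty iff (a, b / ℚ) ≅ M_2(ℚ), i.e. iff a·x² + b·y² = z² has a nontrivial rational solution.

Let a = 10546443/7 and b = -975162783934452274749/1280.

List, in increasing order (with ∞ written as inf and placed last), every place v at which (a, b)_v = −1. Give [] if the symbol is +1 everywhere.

Mod squares: a ≡ 101269, b ≡ -506345. Check v ∈ {∞, 2, 3, 5, 7, 17, 19, 23, 37}.
v=23: a=23^1·(≡15), b=23^3·(≡21) mod 23; (15|23)=-1, (21|23)=-1; (−1)^{1·3·11}·(-1)^3·(-1)^1 = -1.
v=∞: 101269 > 0 and -506345 < 0  ⇒  (a,b)_∞ = +1.
v=2: v_2(a)=0, v_2(b)=-8; units ≡ 5, 7 (mod 8); ε·ε+αω+βω = 0·1+0·0+-8·1 ≡ 0  ⇒  (a,b)_2 = +1.
v=19: a=19^0·(≡8), b=19^2·(≡16) mod 19; (8|19)=-1, (16|19)=+1; (−1)^{0·2·9}·(-1)^2·(+1)^0 = +1.
v=3: a=3^6·(≡1), b=3^2·(≡1) mod 3; (1|3)=+1, (1|3)=+1; (−1)^{6·2·1}·(+1)^2·(+1)^6 = +1.
v=37: a=37^1·(≡4), b=37^3·(≡14) mod 37; (4|37)=+1, (14|37)=-1; (−1)^{1·3·18}·(+1)^3·(-1)^1 = -1.
v=7: a=7^-1·(≡5), b=7^3·(≡5) mod 7; (5|7)=-1, (5|7)=-1; (−1)^{-1·3·3}·(-1)^3·(-1)^-1 = -1.
v=5: a=5^0·(≡4), b=5^-1·(≡1) mod 5; (4|5)=+1, (1|5)=+1; (−1)^{0·-1·2}·(+1)^-1·(+1)^0 = +1.
v=17: a=17^1·(≡7), b=17^5·(≡9) mod 17; (7|17)=-1, (9|17)=+1; (−1)^{1·5·8}·(-1)^5·(+1)^1 = -1.
Ram(101269, -506345) = {7, 17, 23, 37}; no ℚ_7-point on the conic.

[7, 17, 23, 37]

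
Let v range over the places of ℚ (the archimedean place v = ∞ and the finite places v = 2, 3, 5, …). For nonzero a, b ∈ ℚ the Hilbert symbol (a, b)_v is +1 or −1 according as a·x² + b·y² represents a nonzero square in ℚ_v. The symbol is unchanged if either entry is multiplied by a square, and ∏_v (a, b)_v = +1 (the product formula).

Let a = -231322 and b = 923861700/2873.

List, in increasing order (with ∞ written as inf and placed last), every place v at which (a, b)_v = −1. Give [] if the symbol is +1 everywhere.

[13, 17, 19, 29, 31, 41]

(a, b) ≡ (-231322, 215441) mod (ℚ^×)²; places V = {2, 3, 5, 7, 13, 17, 19, 23, 29, 31, 41, ∞}.
(a,b)_5: α=0, u≡3; β=2, v≡1 (mod 5); (3|5)=-1, (1|5)=+1; sign (−1)^0·-1^2·+1^0 = +1.
(a,b)_19: α=0, u≡3; β=1, v≡8 (mod 19); (3|19)=-1, (8|19)=-1; sign (−1)^0·-1^1·-1^0 = -1.
(a,b)_41: α=1, u≡16; β=0, v≡30 (mod 41); (16|41)=+1, (30|41)=-1; sign (−1)^0·+1^0·-1^1 = -1.
(a,b)_3: α=0, u≡2; β=6, v≡2 (mod 3); (2|3)=-1, (2|3)=-1; sign (−1)^0·-1^6·-1^0 = +1.
(a,b)_23: α=0, u≡12; β=1, v≡18 (mod 23); (12|23)=+1, (18|23)=+1; sign (−1)^0·+1^1·+1^0 = +1.
(a,b)_2: α=1, β=2; u≡3, v≡1 (mod 8); ε(u)ε(v)=1·0, αω(v)=1·0, βω(u)=2·1; sum ≡ 0  ⇒  +1.
(a,b)_31: α=1, u≡9; β=0, v≡30 (mod 31); (9|31)=+1, (30|31)=-1; sign (−1)^0·+1^0·-1^1 = -1.
(a,b)_∞: sgn(-231322)=−, sgn(215441)=+, so +1.
(a,b)_17: α=0, u≡14; β=-1, v≡2 (mod 17); (14|17)=-1, (2|17)=+1; sign (−1)^0·-1^-1·+1^0 = -1.
(a,b)_29: α=0, u≡11; β=1, v≡23 (mod 29); (11|29)=-1, (23|29)=+1; sign (−1)^0·-1^1·+1^0 = -1.
(a,b)_7: α=1, u≡1; β=0, v≡2 (mod 7); (1|7)=+1, (2|7)=+1; sign (−1)^0·+1^0·+1^1 = +1.
(a,b)_13: α=1, u≡3; β=-2, v≡2 (mod 13); (3|13)=+1, (2|13)=-1; sign (−1)^0·+1^-2·-1^1 = -1.
Ram(-231322, 215441) = {13, 17, 19, 29, 31, 41}; no ℚ_13-point on the conic.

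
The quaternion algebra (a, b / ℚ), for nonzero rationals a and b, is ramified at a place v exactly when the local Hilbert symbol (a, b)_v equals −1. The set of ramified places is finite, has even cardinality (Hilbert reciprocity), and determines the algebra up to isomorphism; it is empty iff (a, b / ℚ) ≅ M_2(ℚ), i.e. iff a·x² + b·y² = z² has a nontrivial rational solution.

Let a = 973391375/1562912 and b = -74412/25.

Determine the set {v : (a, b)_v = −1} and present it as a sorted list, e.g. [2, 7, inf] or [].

Mod squares: a ≡ 215710, b ≡ -2067. Check v ∈ {∞, 2, 3, 5, 11, 13, 17, 19, 37, 53}.
v=19: a=19^2·(≡18), b=19^0·(≡5) mod 19; (18|19)=-1, (5|19)=+1; (−1)^{2·0·9}·(-1)^0·(+1)^2 = +1.
v=5: a=5^3·(≡3), b=5^-2·(≡3) mod 5; (3|5)=-1, (3|5)=-1; (−1)^{3·-2·2}·(-1)^-2·(-1)^3 = -1.
v=∞: 215710 > 0 and -2067 < 0  ⇒  (a,b)_∞ = +1.
v=13: a=13^-2·(≡12), b=13^1·(≡4) mod 13; (12|13)=+1, (4|13)=+1; (−1)^{-2·1·6}·(+1)^1·(+1)^-2 = +1.
v=2: v_2(a)=-5, v_2(b)=2; units ≡ 7, 5 (mod 8); ε·ε+αω+βω = 1·0+-5·1+2·0 ≡ 1  ⇒  (a,b)_2 = -1.
v=11: a=11^1·(≡2), b=11^0·(≡1) mod 11; (2|11)=-1, (1|11)=+1; (−1)^{1·0·5}·(-1)^0·(+1)^1 = +1.
v=3: a=3^0·(≡1), b=3^3·(≡1) mod 3; (1|3)=+1, (1|3)=+1; (−1)^{0·3·1}·(+1)^3·(+1)^0 = +1.
v=17: a=17^-2·(≡10), b=17^0·(≡6) mod 17; (10|17)=-1, (6|17)=-1; (−1)^{-2·0·8}·(-1)^0·(-1)^-2 = +1.
v=37: a=37^1·(≡10), b=37^0·(≡22) mod 37; (10|37)=+1, (22|37)=-1; (−1)^{1·0·18}·(+1)^0·(-1)^1 = -1.
v=53: a=53^1·(≡43), b=53^1·(≡35) mod 53; (43|53)=+1, (35|53)=-1; (−1)^{1·1·26}·(+1)^1·(-1)^1 = -1.
|Ram(215710, -2067)| = 4, even; anisotropic at {2, 5, 37, 53}.

[2, 5, 37, 53]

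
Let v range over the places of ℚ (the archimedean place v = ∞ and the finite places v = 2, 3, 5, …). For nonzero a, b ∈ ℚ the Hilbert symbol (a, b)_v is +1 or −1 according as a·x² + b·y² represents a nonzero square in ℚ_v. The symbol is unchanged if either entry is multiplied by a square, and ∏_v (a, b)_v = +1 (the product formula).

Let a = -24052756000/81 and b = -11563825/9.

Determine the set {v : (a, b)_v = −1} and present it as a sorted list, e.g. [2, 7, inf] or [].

Mod squares: a ≡ -355810, b ≡ -2737. Check v ∈ {∞, 2, 3, 5, 7, 13, 17, 23}.
v=17: a=17^1·(≡6), b=17^1·(≡9) mod 17; (6|17)=-1, (9|17)=+1; (−1)^{1·1·8}·(-1)^1·(+1)^1 = -1.
v=23: a=23^1·(≡8), b=23^1·(≡21) mod 23; (8|23)=+1, (21|23)=-1; (−1)^{1·1·11}·(+1)^1·(-1)^1 = +1.
v=2: v_2(a)=5, v_2(b)=0; units ≡ 7, 7 (mod 8); ε·ε+αω+βω = 1·1+5·0+0·0 ≡ 1  ⇒  (a,b)_2 = -1.
v=3: a=3^-4·(≡2), b=3^-2·(≡2) mod 3; (2|3)=-1, (2|3)=-1; (−1)^{-4·-2·1}·(-1)^-2·(-1)^-4 = +1.
v=5: a=5^3·(≡2), b=5^2·(≡3) mod 5; (2|5)=-1, (3|5)=-1; (−1)^{3·2·2}·(-1)^2·(-1)^3 = -1.
v=13: a=13^3·(≡5), b=13^2·(≡8) mod 13; (5|13)=-1, (8|13)=-1; (−1)^{3·2·6}·(-1)^2·(-1)^3 = -1.
v=∞: -355810 < 0 and -2737 < 0  ⇒  (a,b)_∞ = -1.
v=7: a=7^1·(≡1), b=7^1·(≡2) mod 7; (1|7)=+1, (2|7)=+1; (−1)^{1·1·3}·(+1)^1·(+1)^1 = -1.
(-355810, -2737 / ℚ) ramifies at {2, 5, 7, 13, 17, ∞}: a division algebra.

[2, 5, 7, 13, 17, inf]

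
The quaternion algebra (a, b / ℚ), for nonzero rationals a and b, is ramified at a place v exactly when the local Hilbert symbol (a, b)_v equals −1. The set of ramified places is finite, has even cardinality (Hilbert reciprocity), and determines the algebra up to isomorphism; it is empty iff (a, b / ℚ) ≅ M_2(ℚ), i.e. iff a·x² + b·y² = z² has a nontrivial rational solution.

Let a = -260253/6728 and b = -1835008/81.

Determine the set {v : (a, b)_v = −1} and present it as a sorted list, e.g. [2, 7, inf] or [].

Mod squares: a ≡ -714, b ≡ -7. Check v ∈ {∞, 2, 3, 7, 17, 29}.
v=17: a=17^1·(≡15), b=17^0·(≡7) mod 17; (15|17)=+1, (7|17)=-1; (−1)^{1·0·8}·(+1)^0·(-1)^1 = -1.
v=2: v_2(a)=-3, v_2(b)=18; units ≡ 3, 1 (mod 8); ε·ε+αω+βω = 1·0+-3·0+18·1 ≡ 0  ⇒  (a,b)_2 = +1.
v=7: a=7^1·(≡5), b=7^1·(≡5) mod 7; (5|7)=-1, (5|7)=-1; (−1)^{1·1·3}·(-1)^1·(-1)^1 = -1.
v=∞: -714 < 0 and -7 < 0  ⇒  (a,b)_∞ = -1.
v=29: a=29^-2·(≡10), b=29^0·(≡20) mod 29; (10|29)=-1, (20|29)=+1; (−1)^{-2·0·14}·(-1)^0·(+1)^-2 = +1.
v=3: a=3^7·(≡2), b=3^-4·(≡2) mod 3; (2|3)=-1, (2|3)=-1; (−1)^{7·-4·1}·(-1)^-4·(-1)^7 = -1.
(-714, -7 / ℚ) ramifies at {3, 7, 17, ∞}: a division algebra.

[3, 7, 17, inf]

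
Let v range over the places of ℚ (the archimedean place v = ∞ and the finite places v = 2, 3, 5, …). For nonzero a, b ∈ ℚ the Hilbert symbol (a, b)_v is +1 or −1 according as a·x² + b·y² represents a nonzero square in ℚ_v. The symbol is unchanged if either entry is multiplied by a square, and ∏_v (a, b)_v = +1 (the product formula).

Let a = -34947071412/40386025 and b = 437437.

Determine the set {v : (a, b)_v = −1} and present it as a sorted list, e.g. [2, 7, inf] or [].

[7, 11, 13, 19]

(a, b) ≡ (-1653, 437437) mod (ℚ^×)²; places V = {2, 3, 5, 7, 11, 13, 19, 23, 29, 31, 41, ∞}.
(a,b)_2: α=2, β=0; u≡3, v≡5 (mod 8); ε(u)ε(v)=1·0, αω(v)=2·1, βω(u)=0·1; sum ≡ 0  ⇒  +1.
(a,b)_23: α=0, u≡4; β=1, v≡21 (mod 23); (4|23)=+1, (21|23)=-1; sign (−1)^0·+1^1·-1^0 = +1.
(a,b)_3: α=1, u≡1; β=0, v≡1 (mod 3); (1|3)=+1, (1|3)=+1; sign (−1)^0·+1^0·+1^1 = +1.
(a,b)_11: α=4, u≡10; β=1, v≡2 (mod 11); (10|11)=-1, (2|11)=-1; sign (−1)^0·-1^1·-1^4 = -1.
(a,b)_19: α=3, u≡2; β=1, v≡14 (mod 19); (2|19)=-1, (14|19)=-1; sign (−1)^1·-1^1·-1^3 = -1.
(a,b)_5: α=-2, u≡3; β=0, v≡2 (mod 5); (3|5)=-1, (2|5)=-1; sign (−1)^0·-1^0·-1^-2 = +1.
(a,b)_13: α=0, u≡5; β=1, v≡5 (mod 13); (5|13)=-1, (5|13)=-1; sign (−1)^0·-1^1·-1^0 = -1.
(a,b)_29: α=1, u≡16; β=0, v≡1 (mod 29); (16|29)=+1, (1|29)=+1; sign (−1)^0·+1^0·+1^1 = +1.
(a,b)_7: α=0, u≡6; β=1, v≡2 (mod 7); (6|7)=-1, (2|7)=+1; sign (−1)^0·-1^1·+1^0 = -1.
(a,b)_31: α=-2, u≡12; β=0, v≡27 (mod 31); (12|31)=-1, (27|31)=-1; sign (−1)^0·-1^0·-1^-2 = +1.
(a,b)_41: α=-2, u≡17; β=0, v≡8 (mod 41); (17|41)=-1, (8|41)=+1; sign (−1)^0·-1^0·+1^-2 = +1.
(a,b)_∞: sgn(-1653)=−, sgn(437437)=+, so +1.
(-1653, 437437 / ℚ) ramifies at {7, 11, 13, 19}: a division algebra.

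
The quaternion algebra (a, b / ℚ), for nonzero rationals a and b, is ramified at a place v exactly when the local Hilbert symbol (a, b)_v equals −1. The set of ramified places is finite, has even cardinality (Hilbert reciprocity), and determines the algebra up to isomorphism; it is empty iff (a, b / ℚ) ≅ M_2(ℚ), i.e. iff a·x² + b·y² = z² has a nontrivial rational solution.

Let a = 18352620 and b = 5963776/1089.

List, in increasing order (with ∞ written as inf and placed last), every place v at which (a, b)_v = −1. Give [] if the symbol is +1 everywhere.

Mod squares: a ≡ 509795, b ≡ 91. Check v ∈ {∞, 2, 3, 5, 7, 11, 13, 23, 31}.
v=3: a=3^2·(≡2), b=3^-2·(≡1) mod 3; (2|3)=-1, (1|3)=+1; (−1)^{2·-2·1}·(-1)^-2·(+1)^2 = +1.
v=23: a=23^1·(≡1), b=23^0·(≡19) mod 23; (1|23)=+1, (19|23)=-1; (−1)^{1·0·11}·(+1)^0·(-1)^1 = -1.
v=11: a=11^1·(≡6), b=11^-2·(≡3) mod 11; (6|11)=-1, (3|11)=+1; (−1)^{1·-2·5}·(-1)^-2·(+1)^1 = +1.
v=13: a=13^1·(≡5), b=13^1·(≡6) mod 13; (5|13)=-1, (6|13)=-1; (−1)^{1·1·6}·(-1)^1·(-1)^1 = +1.
v=5: a=5^1·(≡4), b=5^0·(≡4) mod 5; (4|5)=+1, (4|5)=+1; (−1)^{1·0·2}·(+1)^0·(+1)^1 = +1.
v=7: a=7^0·(≡6), b=7^1·(≡3) mod 7; (6|7)=-1, (3|7)=-1; (−1)^{0·1·3}·(-1)^1·(-1)^0 = -1.
v=2: v_2(a)=2, v_2(b)=16; units ≡ 3, 3 (mod 8); ε·ε+αω+βω = 1·1+2·1+16·1 ≡ 1  ⇒  (a,b)_2 = -1.
v=31: a=31^1·(≡13), b=31^0·(≡30) mod 31; (13|31)=-1, (30|31)=-1; (−1)^{1·0·15}·(-1)^0·(-1)^1 = -1.
v=∞: 509795 > 0 and 91 > 0  ⇒  (a,b)_∞ = +1.
|Ram(509795, 91)| = 4, even; anisotropic at {2, 7, 23, 31}.

[2, 7, 23, 31]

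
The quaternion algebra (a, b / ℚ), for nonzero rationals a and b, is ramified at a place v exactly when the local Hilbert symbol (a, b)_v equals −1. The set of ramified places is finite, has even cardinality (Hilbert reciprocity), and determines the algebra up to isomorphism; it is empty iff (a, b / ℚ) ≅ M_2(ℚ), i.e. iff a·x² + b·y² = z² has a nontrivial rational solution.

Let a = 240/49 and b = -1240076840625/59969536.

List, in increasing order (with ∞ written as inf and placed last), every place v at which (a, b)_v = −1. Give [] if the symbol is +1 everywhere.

Mod squares: a ≡ 15, b ≡ -105. Check v ∈ {∞, 2, 3, 5, 7, 11, 23}.
v=3: a=3^1·(≡2), b=3^7·(≡1) mod 3; (2|3)=-1, (1|3)=+1; (−1)^{1·7·1}·(-1)^7·(+1)^1 = +1.
v=2: v_2(a)=4, v_2(b)=-12; units ≡ 7, 7 (mod 8); ε·ε+αω+βω = 1·1+4·0+-12·0 ≡ 1  ⇒  (a,b)_2 = -1.
v=11: a=11^0·(≡4), b=11^-4·(≡1) mod 11; (4|11)=+1, (1|11)=+1; (−1)^{0·-4·5}·(+1)^-4·(+1)^0 = +1.
v=5: a=5^1·(≡2), b=5^5·(≡1) mod 5; (2|5)=-1, (1|5)=+1; (−1)^{1·5·2}·(-1)^5·(+1)^1 = -1.
v=∞: 15 > 0 and -105 < 0  ⇒  (a,b)_∞ = +1.
v=7: a=7^-2·(≡2), b=7^3·(≡5) mod 7; (2|7)=+1, (5|7)=-1; (−1)^{-2·3·3}·(+1)^3·(-1)^-2 = +1.
v=23: a=23^0·(≡11), b=23^2·(≡19) mod 23; (11|23)=-1, (19|23)=-1; (−1)^{0·2·11}·(-1)^2·(-1)^0 = +1.
Ram(15, -105) = {2, 5}; no ℚ_2-point on the conic.

[2, 5]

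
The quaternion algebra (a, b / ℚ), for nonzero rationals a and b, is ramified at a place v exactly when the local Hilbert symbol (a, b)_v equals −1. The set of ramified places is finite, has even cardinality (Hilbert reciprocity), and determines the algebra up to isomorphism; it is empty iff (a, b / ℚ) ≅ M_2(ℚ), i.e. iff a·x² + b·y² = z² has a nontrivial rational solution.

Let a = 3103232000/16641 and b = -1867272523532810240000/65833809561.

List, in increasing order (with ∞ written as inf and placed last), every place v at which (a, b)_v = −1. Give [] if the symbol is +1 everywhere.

Mod squares: a ≡ 30305, b ≡ -11. Check v ∈ {∞, 2, 3, 5, 7, 11, 13, 17, 19, 23, 29, 43}.
v=3: a=3^-2·(≡2), b=3^-6·(≡1) mod 3; (2|3)=-1, (1|3)=+1; (−1)^{-2·-6·1}·(-1)^-6·(+1)^-2 = +1.
v=11: a=11^1·(≡3), b=11^7·(≡7) mod 11; (3|11)=+1, (7|11)=-1; (−1)^{1·7·5}·(+1)^7·(-1)^1 = +1.
v=17: a=17^0·(≡10), b=17^-2·(≡6) mod 17; (10|17)=-1, (6|17)=-1; (−1)^{0·-2·8}·(-1)^-2·(-1)^0 = +1.
v=5: a=5^3·(≡1), b=5^4·(≡1) mod 5; (1|5)=+1, (1|5)=+1; (−1)^{3·4·2}·(+1)^4·(+1)^3 = +1.
v=2: v_2(a)=12, v_2(b)=14; units ≡ 1, 5 (mod 8); ε·ε+αω+βω = 0·0+12·1+14·0 ≡ 0  ⇒  (a,b)_2 = +1.
v=∞: 30305 > 0 and -11 < 0  ⇒  (a,b)_∞ = +1.
v=13: a=13^0·(≡11), b=13^-2·(≡6) mod 13; (11|13)=-1, (6|13)=-1; (−1)^{0·-2·6}·(-1)^-2·(-1)^0 = +1.
v=23: a=23^0·(≡20), b=23^2·(≡4) mod 23; (20|23)=-1, (4|23)=+1; (−1)^{0·2·11}·(-1)^2·(+1)^0 = +1.
v=43: a=43^-2·(≡5), b=43^-2·(≡33) mod 43; (5|43)=-1, (33|43)=-1; (−1)^{-2·-2·21}·(-1)^-2·(-1)^-2 = +1.
v=7: a=7^0·(≡4), b=7^2·(≡3) mod 7; (4|7)=+1, (3|7)=-1; (−1)^{0·2·3}·(+1)^2·(-1)^0 = +1.
v=29: a=29^1·(≡23), b=29^0·(≡27) mod 29; (23|29)=+1, (27|29)=-1; (−1)^{1·0·14}·(+1)^0·(-1)^1 = -1.
v=19: a=19^1·(≡3), b=19^2·(≡15) mod 19; (3|19)=-1, (15|19)=-1; (−1)^{1·2·9}·(-1)^2·(-1)^1 = -1.
|Ram(30305, -11)| = 2, even; anisotropic at {19, 29}.

[19, 29]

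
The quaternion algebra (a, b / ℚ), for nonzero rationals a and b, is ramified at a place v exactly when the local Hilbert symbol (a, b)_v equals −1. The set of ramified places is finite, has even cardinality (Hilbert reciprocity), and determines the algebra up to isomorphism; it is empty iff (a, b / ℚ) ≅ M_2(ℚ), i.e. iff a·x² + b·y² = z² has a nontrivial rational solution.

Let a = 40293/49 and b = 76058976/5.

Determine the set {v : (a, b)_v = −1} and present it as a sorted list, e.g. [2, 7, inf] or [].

[2, 5, 19, 23]

(a, b) ≡ (37, 485070) mod (ℚ^×)²; places V = {2, 3, 5, 7, 11, 19, 23, 37, ∞}.
(a,b)_7: α=-2, u≡1; β=2, v≡6 (mod 7); (1|7)=+1, (6|7)=-1; sign (−1)^0·+1^2·-1^-2 = +1.
(a,b)_2: α=0, β=5; u≡5, v≡7 (mod 8); ε(u)ε(v)=0·1, αω(v)=0·0, βω(u)=5·1; sum ≡ 1  ⇒  -1.
(a,b)_23: α=0, u≡22; β=1, v≡22 (mod 23); (22|23)=-1, (22|23)=-1; sign (−1)^0·-1^1·-1^0 = -1.
(a,b)_∞: sgn(37)=+, sgn(485070)=+, so +1.
(a,b)_3: α=2, u≡1; β=1, v≡2 (mod 3); (1|3)=+1, (2|3)=-1; sign (−1)^0·+1^1·-1^2 = +1.
(a,b)_19: α=0, u≡15; β=1, v≡14 (mod 19); (15|19)=-1, (14|19)=-1; sign (−1)^0·-1^1·-1^0 = -1.
(a,b)_5: α=0, u≡2; β=-1, v≡1 (mod 5); (2|5)=-1, (1|5)=+1; sign (−1)^0·-1^-1·+1^0 = -1.
(a,b)_11: α=2, u≡5; β=0, v≡3 (mod 11); (5|11)=+1, (3|11)=+1; sign (−1)^0·+1^0·+1^2 = +1.
(a,b)_37: α=1, u≡26; β=1, v≡30 (mod 37); (26|37)=+1, (30|37)=+1; sign (−1)^0·+1^1·+1^1 = +1.
Ram(37, 485070) = {2, 5, 19, 23}; no ℚ_2-point on the conic.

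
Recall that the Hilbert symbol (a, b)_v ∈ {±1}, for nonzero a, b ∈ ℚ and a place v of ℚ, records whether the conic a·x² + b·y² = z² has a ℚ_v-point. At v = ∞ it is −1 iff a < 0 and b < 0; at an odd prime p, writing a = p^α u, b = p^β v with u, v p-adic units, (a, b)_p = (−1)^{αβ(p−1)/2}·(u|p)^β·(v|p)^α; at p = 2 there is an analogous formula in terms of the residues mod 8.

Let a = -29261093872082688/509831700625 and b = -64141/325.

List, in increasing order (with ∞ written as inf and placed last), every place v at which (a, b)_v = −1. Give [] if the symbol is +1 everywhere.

Mod squares: a ≡ -7, b ≡ -17017. Check v ∈ {∞, 2, 3, 5, 7, 11, 13, 17}.
v=3: a=3^4·(≡2), b=3^0·(≡2) mod 3; (2|3)=-1, (2|3)=-1; (−1)^{4·0·1}·(-1)^0·(-1)^4 = +1.
v=17: a=17^2·(≡14), b=17^1·(≡9) mod 17; (14|17)=-1, (9|17)=+1; (−1)^{2·1·8}·(-1)^1·(+1)^2 = -1.
v=5: a=5^-4·(≡2), b=5^-2·(≡3) mod 5; (2|5)=-1, (3|5)=-1; (−1)^{-4·-2·2}·(-1)^-2·(-1)^-4 = +1.
v=13: a=13^-8·(≡8), b=13^-1·(≡12) mod 13; (8|13)=-1, (12|13)=+1; (−1)^{-8·-1·6}·(-1)^-1·(+1)^-8 = -1.
v=∞: -7 < 0 and -17017 < 0  ⇒  (a,b)_∞ = -1.
v=7: a=7^9·(≡3), b=7^3·(≡3) mod 7; (3|7)=-1, (3|7)=-1; (−1)^{9·3·3}·(-1)^3·(-1)^9 = -1.
v=11: a=11^2·(≡4), b=11^1·(≡9) mod 11; (4|11)=+1, (9|11)=+1; (−1)^{2·1·5}·(+1)^1·(+1)^2 = +1.
v=2: v_2(a)=8, v_2(b)=0; units ≡ 1, 7 (mod 8); ε·ε+αω+βω = 0·1+8·0+0·0 ≡ 0  ⇒  (a,b)_2 = +1.
Ram(-7, -17017) = {7, 13, 17, ∞}; no ℚ_7-point on the conic.

[7, 13, 17, inf]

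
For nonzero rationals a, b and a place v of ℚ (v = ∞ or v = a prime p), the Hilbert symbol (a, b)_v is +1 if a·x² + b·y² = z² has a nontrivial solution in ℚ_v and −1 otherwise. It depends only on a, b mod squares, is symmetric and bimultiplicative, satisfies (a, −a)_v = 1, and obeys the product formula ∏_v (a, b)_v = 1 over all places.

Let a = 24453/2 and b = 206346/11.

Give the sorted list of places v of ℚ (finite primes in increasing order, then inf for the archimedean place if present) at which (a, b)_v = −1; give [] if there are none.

[2, 11, 13, 17]

(a, b) ≡ (5434, 7854) mod (ℚ^×)²; places V = {2, 3, 7, 11, 13, 17, 19, ∞}.
(a,b)_2: α=-1, β=1; u≡5, v≡7 (mod 8); ε(u)ε(v)=0·1, αω(v)=-1·0, βω(u)=1·1; sum ≡ 1  ⇒  -1.
(a,b)_13: α=1, u≡11; β=0, v≡8 (mod 13); (11|13)=-1, (8|13)=-1; sign (−1)^0·-1^0·-1^1 = -1.
(a,b)_17: α=0, u≡12; β=3, v≡10 (mod 17); (12|17)=-1, (10|17)=-1; sign (−1)^0·-1^3·-1^0 = -1.
(a,b)_19: α=1, u≡7; β=0, v≡4 (mod 19); (7|19)=+1, (4|19)=+1; sign (−1)^0·+1^0·+1^1 = +1.
(a,b)_3: α=2, u≡1; β=1, v≡2 (mod 3); (1|3)=+1, (2|3)=-1; sign (−1)^0·+1^1·-1^2 = +1.
(a,b)_7: α=0, u≡1; β=1, v≡2 (mod 7); (1|7)=+1, (2|7)=+1; sign (−1)^0·+1^1·+1^0 = +1.
(a,b)_∞: sgn(5434)=+, sgn(7854)=+, so +1.
(a,b)_11: α=1, u≡6; β=-1, v≡8 (mod 11); (6|11)=-1, (8|11)=-1; sign (−1)^1·-1^-1·-1^1 = -1.
Ram(5434, 7854) = {2, 11, 13, 17}; no ℚ_2-point on the conic.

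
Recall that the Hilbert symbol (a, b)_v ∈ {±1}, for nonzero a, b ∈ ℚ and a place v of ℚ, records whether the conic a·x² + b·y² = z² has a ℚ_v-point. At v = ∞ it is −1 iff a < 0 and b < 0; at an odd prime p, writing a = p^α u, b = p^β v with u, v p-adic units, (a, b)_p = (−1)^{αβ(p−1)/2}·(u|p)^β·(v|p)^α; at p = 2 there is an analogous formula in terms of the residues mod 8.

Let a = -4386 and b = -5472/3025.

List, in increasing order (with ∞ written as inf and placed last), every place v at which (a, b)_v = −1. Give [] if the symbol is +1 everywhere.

Mod squares: a ≡ -4386, b ≡ -38. Check v ∈ {∞, 2, 3, 5, 11, 17, 19, 43}.
v=43: a=43^1·(≡27), b=43^0·(≡5) mod 43; (27|43)=-1, (5|43)=-1; (−1)^{1·0·21}·(-1)^0·(-1)^1 = -1.
v=19: a=19^0·(≡3), b=19^1·(≡4) mod 19; (3|19)=-1, (4|19)=+1; (−1)^{0·1·9}·(-1)^1·(+1)^0 = -1.
v=3: a=3^1·(≡2), b=3^2·(≡1) mod 3; (2|3)=-1, (1|3)=+1; (−1)^{1·2·1}·(-1)^2·(+1)^1 = +1.
v=11: a=11^0·(≡3), b=11^-2·(≡2) mod 11; (3|11)=+1, (2|11)=-1; (−1)^{0·-2·5}·(+1)^-2·(-1)^0 = +1.
v=2: v_2(a)=1, v_2(b)=5; units ≡ 7, 5 (mod 8); ε·ε+αω+βω = 1·0+1·1+5·0 ≡ 1  ⇒  (a,b)_2 = -1.
v=17: a=17^1·(≡14), b=17^0·(≡15) mod 17; (14|17)=-1, (15|17)=+1; (−1)^{1·0·8}·(-1)^0·(+1)^1 = +1.
v=∞: -4386 < 0 and -38 < 0  ⇒  (a,b)_∞ = -1.
v=5: a=5^0·(≡4), b=5^-2·(≡3) mod 5; (4|5)=+1, (3|5)=-1; (−1)^{0·-2·2}·(+1)^-2·(-1)^0 = +1.
|Ram(-4386, -38)| = 4, even; anisotropic at {2, 19, 43, ∞}.

[2, 19, 43, inf]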